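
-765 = -765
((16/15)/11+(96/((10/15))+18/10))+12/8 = 48641/330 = 147.40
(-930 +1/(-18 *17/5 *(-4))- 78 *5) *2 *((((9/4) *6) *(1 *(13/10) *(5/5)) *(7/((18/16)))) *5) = -147026425/102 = -1441435.54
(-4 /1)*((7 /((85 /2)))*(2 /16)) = -0.08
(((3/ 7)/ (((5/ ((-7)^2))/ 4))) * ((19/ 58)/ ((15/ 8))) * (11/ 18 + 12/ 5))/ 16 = 36043/ 65250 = 0.55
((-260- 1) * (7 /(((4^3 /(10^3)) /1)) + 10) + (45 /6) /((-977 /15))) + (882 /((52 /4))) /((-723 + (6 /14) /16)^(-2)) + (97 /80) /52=288008830373623 /8128640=35431367.41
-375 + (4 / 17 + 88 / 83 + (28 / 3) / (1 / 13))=-1068287 / 4233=-252.37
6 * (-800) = -4800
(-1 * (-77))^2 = 5929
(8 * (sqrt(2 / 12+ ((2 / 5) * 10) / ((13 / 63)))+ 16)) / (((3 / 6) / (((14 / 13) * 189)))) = 35280 * sqrt(4758) / 169+ 677376 / 13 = 66505.57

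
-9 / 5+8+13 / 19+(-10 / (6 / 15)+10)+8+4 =369 / 95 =3.88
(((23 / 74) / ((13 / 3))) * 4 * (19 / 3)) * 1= 874 / 481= 1.82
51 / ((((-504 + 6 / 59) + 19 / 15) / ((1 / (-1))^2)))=-0.10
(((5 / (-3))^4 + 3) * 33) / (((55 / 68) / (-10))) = -4372.15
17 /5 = 3.40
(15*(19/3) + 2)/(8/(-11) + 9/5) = 5335/59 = 90.42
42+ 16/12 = 130/3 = 43.33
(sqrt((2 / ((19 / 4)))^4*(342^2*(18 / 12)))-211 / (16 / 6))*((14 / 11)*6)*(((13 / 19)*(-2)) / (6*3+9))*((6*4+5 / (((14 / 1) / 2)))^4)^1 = 2457028647463 / 215061-5962078992896*sqrt(6) / 1362053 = 702711.34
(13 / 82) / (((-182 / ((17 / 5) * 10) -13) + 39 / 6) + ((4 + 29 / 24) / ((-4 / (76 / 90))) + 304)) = 47736 / 87635573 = 0.00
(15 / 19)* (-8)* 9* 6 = -6480 / 19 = -341.05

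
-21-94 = -115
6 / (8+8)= 3 / 8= 0.38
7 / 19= 0.37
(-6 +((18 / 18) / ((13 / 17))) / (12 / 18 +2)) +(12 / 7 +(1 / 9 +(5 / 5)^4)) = -17587 / 6552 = -2.68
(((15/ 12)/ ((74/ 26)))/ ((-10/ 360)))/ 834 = -195/ 10286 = -0.02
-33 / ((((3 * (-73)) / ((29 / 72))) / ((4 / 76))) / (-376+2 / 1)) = -59653 / 49932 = -1.19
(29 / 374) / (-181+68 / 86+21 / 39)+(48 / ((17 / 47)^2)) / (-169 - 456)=-13791747107 / 23476915000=-0.59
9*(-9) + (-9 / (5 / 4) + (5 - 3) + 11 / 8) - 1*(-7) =-3113 / 40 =-77.82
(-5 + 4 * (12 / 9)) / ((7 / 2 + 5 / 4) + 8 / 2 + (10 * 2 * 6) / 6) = 4 / 345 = 0.01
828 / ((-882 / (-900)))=41400 / 49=844.90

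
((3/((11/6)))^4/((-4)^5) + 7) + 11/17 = 121701583/15929408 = 7.64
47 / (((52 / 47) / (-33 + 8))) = -55225 / 52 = -1062.02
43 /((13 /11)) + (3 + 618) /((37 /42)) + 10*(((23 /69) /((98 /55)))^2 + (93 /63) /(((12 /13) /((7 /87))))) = 671819908906 /904271823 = 742.94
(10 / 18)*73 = 365 / 9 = 40.56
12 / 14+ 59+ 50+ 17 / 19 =14730 / 133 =110.75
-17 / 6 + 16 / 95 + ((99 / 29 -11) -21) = -31.25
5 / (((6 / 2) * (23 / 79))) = 395 / 69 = 5.72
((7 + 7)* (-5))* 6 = -420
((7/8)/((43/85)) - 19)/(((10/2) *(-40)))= 5941/68800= 0.09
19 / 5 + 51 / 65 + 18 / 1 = 1468 / 65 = 22.58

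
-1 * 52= -52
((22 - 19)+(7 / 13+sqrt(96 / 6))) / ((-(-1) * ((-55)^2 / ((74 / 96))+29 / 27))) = 97902 / 50979149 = 0.00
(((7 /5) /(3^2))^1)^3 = 343 /91125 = 0.00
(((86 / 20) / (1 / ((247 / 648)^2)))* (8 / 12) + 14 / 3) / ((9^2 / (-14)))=-224116669 / 255091680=-0.88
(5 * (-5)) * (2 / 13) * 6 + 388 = 364.92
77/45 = 1.71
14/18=7/9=0.78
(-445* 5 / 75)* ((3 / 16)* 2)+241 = 1839 / 8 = 229.88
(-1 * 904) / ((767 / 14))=-12656 / 767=-16.50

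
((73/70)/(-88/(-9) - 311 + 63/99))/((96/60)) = -7227/3332896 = -0.00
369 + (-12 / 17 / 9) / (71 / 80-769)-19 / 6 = 2292970075 / 6267798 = 365.83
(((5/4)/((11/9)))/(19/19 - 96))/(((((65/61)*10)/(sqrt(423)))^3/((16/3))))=-864116667*sqrt(47)/14349156250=-0.41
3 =3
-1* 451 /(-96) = 451 /96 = 4.70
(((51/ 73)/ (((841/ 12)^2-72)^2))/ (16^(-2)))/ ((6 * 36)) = 1253376/ 35455204258537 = 0.00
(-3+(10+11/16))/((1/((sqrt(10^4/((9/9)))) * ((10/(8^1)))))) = 15375/16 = 960.94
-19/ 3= -6.33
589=589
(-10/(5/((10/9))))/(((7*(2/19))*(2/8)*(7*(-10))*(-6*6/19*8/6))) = -361/5292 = -0.07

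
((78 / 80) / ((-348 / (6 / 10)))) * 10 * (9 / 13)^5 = -177147 / 66261520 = -0.00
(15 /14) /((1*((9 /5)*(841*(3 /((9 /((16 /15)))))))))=375 /188384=0.00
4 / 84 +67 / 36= 481 / 252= 1.91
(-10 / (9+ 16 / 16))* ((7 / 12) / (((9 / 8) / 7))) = -98 / 27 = -3.63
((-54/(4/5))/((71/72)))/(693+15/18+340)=-0.07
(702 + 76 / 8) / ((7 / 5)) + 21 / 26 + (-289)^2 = 7646732 / 91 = 84030.02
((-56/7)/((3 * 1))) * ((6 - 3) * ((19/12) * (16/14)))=-304/21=-14.48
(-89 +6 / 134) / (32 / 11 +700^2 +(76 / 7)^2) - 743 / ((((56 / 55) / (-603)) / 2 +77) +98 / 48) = -436158047818486565 / 46397880471397056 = -9.40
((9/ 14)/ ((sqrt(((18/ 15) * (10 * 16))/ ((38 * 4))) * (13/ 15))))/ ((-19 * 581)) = -45 * sqrt(114)/ 8036392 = -0.00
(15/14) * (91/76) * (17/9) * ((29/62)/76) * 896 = 448630/33573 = 13.36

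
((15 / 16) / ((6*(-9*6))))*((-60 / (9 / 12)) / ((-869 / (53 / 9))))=-1325 / 844668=-0.00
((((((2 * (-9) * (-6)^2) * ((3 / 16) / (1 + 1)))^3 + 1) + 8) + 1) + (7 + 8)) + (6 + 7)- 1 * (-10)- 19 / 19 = -14345899 / 64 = -224154.67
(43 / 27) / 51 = 43 / 1377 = 0.03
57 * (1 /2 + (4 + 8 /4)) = 741 /2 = 370.50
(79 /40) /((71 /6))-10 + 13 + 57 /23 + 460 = 15207971 /32660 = 465.65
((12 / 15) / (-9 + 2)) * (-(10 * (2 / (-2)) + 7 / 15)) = -572 / 525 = -1.09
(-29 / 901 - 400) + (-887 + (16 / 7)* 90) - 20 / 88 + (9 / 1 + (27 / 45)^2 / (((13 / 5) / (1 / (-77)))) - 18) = -1090.55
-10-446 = -456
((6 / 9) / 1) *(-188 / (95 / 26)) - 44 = -78.30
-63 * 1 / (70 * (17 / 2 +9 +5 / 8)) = -36 / 725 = -0.05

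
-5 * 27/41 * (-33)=4455/41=108.66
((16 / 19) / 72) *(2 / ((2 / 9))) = 2 / 19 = 0.11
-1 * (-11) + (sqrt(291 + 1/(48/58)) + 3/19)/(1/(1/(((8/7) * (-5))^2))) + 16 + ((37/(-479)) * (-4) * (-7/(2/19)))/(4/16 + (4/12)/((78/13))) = -6445515057/160177600 + 49 * sqrt(42078)/19200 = -39.72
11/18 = 0.61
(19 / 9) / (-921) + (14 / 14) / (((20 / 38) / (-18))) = -1417514 / 41445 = -34.20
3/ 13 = 0.23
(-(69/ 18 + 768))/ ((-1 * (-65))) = -4631/ 390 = -11.87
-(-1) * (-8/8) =-1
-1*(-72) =72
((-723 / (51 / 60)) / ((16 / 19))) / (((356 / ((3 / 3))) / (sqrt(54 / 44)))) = -206055 * sqrt(66) / 532576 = -3.14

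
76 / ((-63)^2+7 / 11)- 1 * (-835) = 18230973 / 21833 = 835.02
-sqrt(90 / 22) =-2.02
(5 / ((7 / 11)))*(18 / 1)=990 / 7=141.43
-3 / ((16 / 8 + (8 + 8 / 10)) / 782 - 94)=5865 / 183743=0.03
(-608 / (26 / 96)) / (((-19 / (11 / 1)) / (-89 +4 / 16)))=-1499520 / 13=-115347.69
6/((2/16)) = 48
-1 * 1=-1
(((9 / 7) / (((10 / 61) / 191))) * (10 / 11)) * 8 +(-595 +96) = 10395.44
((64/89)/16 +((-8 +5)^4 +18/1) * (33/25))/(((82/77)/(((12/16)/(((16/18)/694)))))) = 209832349419/2919200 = 71880.09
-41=-41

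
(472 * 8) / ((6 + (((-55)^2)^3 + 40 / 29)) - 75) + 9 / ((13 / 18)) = 12.46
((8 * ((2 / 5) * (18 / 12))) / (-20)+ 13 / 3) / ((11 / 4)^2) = 4912 / 9075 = 0.54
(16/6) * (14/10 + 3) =176/15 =11.73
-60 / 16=-15 / 4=-3.75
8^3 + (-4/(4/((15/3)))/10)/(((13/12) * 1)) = 511.54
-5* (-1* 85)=425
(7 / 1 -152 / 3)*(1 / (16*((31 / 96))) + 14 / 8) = -31571 / 372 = -84.87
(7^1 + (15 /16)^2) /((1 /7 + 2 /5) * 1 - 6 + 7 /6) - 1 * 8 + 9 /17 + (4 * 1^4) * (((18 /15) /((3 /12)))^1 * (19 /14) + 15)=309800581 /4036480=76.75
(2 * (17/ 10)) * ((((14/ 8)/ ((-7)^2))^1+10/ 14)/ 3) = 17/ 20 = 0.85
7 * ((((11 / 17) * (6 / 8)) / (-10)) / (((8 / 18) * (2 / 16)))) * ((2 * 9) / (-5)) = 18711 / 850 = 22.01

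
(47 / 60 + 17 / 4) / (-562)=-151 / 16860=-0.01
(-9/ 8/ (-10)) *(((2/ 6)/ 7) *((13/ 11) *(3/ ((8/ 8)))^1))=117/ 6160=0.02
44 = 44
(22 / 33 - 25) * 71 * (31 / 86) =-160673 / 258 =-622.76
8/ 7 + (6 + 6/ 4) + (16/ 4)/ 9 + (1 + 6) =2027/ 126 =16.09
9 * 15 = 135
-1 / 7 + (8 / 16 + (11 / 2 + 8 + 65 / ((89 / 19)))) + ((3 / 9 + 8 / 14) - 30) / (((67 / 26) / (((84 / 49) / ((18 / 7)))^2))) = 25600486 / 1127007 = 22.72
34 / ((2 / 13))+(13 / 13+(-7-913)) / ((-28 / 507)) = 472121 / 28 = 16861.46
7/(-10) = -7/10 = -0.70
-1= -1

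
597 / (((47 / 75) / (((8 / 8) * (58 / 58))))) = 44775 / 47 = 952.66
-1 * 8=-8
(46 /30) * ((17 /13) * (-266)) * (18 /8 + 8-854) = 11700675 /26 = 450025.96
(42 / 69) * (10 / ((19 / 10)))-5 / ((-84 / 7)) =18985 / 5244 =3.62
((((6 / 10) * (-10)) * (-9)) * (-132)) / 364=-1782 / 91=-19.58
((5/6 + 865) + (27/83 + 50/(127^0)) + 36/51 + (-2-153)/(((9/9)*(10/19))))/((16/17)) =2634469/3984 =661.26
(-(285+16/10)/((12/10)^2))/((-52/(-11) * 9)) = -78815/16848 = -4.68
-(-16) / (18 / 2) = 16 / 9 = 1.78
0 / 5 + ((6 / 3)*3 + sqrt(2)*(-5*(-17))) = 6 + 85*sqrt(2) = 126.21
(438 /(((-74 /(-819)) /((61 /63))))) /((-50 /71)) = -12330357 /1850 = -6665.06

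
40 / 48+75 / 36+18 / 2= 143 / 12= 11.92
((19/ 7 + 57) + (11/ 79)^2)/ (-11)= -237235/ 43687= -5.43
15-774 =-759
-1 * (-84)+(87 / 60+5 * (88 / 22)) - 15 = 1809 / 20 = 90.45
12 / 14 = 6 / 7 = 0.86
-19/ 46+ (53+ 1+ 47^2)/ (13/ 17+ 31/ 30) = 53072557/ 42182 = 1258.18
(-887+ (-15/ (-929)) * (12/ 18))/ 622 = -1.43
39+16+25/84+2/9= 13991/252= 55.52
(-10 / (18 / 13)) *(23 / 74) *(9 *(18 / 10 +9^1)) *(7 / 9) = -169.70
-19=-19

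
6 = 6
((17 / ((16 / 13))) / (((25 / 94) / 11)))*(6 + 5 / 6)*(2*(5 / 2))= 4684537 / 240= 19518.90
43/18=2.39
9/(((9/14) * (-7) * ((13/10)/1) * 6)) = -10/39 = -0.26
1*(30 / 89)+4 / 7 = 566 / 623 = 0.91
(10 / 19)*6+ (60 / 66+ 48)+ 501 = 115591 / 209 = 553.07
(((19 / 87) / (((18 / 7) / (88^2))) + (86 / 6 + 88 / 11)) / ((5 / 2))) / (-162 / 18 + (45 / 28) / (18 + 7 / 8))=-1125626782 / 36891045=-30.51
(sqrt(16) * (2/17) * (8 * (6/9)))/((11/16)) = 2048/561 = 3.65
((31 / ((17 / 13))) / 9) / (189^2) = 403 / 5465313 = 0.00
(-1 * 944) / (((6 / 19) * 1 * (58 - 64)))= 4484 / 9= 498.22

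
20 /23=0.87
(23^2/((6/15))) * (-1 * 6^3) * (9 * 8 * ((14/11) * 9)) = -2591507520/11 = -235591592.73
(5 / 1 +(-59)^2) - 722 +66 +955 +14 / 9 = 34079 / 9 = 3786.56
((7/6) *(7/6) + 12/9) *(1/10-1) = -97/40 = -2.42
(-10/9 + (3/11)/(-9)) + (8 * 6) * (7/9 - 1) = -1169/99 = -11.81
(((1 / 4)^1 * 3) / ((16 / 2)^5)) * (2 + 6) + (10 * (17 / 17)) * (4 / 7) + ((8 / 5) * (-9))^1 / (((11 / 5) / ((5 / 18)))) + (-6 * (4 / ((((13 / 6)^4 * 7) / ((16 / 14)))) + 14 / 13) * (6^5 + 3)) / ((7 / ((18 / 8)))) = -29302954016922585 / 1765550538752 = -16597.06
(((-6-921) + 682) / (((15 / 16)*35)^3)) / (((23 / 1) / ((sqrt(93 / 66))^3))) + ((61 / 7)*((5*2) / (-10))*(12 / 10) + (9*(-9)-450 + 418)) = -4321 / 35-31744*sqrt(682) / 1643709375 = -123.46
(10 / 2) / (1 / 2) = 10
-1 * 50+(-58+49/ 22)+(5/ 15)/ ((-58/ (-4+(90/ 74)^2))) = -4777840/ 45177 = -105.76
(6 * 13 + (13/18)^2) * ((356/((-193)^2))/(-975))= -174173/226287675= -0.00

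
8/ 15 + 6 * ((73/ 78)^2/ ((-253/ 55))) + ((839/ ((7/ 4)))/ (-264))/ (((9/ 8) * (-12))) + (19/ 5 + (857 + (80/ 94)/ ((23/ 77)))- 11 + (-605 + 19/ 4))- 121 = 596718269093/ 4557725172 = 130.92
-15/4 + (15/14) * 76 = 2175/28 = 77.68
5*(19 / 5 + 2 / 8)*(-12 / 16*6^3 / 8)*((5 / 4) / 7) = -32805 / 448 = -73.23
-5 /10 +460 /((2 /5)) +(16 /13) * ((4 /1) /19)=567981 /494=1149.76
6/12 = 0.50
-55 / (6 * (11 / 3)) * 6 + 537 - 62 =460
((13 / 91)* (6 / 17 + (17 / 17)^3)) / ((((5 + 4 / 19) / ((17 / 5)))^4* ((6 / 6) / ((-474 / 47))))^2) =0.65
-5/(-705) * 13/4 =13/564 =0.02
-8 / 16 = -1 / 2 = -0.50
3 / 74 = 0.04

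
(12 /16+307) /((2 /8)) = 1231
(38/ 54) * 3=19/ 9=2.11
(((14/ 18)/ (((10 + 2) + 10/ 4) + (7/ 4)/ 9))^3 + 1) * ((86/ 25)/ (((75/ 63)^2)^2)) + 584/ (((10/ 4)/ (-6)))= -2023764909107605194/ 1445662978515625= -1399.89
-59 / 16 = -3.69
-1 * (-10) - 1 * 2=8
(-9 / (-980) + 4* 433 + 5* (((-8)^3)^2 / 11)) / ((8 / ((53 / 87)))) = 69068362927 / 7502880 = 9205.58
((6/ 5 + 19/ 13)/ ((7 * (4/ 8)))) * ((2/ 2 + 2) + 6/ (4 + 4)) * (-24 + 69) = 23355/ 182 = 128.32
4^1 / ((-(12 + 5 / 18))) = -72 / 221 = -0.33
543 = 543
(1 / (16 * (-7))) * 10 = -5 / 56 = -0.09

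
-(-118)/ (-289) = -118/ 289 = -0.41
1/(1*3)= 0.33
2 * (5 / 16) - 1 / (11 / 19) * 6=-857 / 88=-9.74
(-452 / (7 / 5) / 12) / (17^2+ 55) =-565 / 7224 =-0.08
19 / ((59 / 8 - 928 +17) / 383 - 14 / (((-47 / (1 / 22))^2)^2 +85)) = -66546392463740936 / 8263430519494305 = -8.05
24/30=4/5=0.80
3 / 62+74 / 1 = 4591 / 62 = 74.05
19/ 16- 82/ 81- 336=-335.82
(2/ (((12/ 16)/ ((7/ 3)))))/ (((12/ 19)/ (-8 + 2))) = -532/ 9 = -59.11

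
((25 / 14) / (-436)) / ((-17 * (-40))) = -5 / 830144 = -0.00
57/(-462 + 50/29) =-1653/13348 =-0.12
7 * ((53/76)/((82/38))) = 371/164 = 2.26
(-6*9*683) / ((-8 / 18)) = 165969 / 2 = 82984.50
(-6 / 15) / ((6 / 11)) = -11 / 15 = -0.73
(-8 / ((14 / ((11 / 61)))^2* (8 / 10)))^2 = 366025 / 132975456964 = 0.00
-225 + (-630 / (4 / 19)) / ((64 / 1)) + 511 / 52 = -435853 / 1664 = -261.93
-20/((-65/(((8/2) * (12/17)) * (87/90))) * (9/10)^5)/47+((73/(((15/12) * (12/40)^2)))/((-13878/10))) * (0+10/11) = -684550852000/1733917729401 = -0.39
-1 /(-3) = 1 /3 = 0.33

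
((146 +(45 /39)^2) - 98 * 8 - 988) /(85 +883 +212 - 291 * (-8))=-274569 /592852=-0.46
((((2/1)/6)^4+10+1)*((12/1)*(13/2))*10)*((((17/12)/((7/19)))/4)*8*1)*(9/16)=4681885/126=37157.82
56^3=175616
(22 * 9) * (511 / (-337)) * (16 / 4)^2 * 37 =-59897376 / 337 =-177737.02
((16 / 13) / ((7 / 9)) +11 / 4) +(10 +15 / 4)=3291 / 182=18.08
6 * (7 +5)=72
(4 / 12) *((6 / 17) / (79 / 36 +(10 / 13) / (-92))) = 0.05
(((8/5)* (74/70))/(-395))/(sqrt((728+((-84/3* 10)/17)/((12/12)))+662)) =-0.00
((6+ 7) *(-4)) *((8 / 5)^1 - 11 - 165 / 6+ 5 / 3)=27482 / 15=1832.13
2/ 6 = 1/ 3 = 0.33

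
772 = 772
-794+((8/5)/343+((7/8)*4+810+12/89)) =5995349/305270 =19.64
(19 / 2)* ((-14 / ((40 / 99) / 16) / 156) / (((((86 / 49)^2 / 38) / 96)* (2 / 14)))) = -33637260888 / 120185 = -279879.03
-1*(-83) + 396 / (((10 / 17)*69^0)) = 3781 / 5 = 756.20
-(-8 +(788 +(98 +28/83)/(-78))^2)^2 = -42061317622287339372654529/109792025592561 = -383099932761.76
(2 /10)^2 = 0.04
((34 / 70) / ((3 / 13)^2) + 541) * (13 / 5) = 2252744 / 1575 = 1430.31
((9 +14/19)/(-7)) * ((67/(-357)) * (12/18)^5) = 396640/11537883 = 0.03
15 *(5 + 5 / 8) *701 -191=471647 / 8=58955.88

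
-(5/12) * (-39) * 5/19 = 325/76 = 4.28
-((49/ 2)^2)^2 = -5764801/ 16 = -360300.06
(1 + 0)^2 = 1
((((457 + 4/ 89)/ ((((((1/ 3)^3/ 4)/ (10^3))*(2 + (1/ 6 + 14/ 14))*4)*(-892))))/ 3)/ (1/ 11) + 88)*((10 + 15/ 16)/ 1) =-262821576325/ 1508372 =-174241.88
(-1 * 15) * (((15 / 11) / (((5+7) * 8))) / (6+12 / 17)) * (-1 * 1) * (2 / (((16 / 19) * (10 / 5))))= 425 / 11264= 0.04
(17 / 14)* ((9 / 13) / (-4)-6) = -5457 / 728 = -7.50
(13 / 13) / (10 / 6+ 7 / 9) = 9 / 22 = 0.41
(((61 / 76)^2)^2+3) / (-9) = -113932369 / 300259584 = -0.38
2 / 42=1 / 21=0.05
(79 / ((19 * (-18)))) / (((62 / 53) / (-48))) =16748 / 1767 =9.48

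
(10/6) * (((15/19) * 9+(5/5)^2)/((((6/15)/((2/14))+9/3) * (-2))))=-1925/1653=-1.16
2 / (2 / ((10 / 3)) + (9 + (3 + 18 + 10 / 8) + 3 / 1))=40 / 697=0.06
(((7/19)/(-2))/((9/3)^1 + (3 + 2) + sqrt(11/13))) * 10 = -3640/15599 + 35 * sqrt(143)/15599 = -0.21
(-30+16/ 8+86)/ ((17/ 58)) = 3364/ 17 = 197.88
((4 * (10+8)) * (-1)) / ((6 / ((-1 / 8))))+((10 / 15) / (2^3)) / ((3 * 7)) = 379 / 252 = 1.50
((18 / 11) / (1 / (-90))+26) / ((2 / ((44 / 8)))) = -667 / 2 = -333.50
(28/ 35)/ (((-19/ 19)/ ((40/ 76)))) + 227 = 4305/ 19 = 226.58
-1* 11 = -11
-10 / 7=-1.43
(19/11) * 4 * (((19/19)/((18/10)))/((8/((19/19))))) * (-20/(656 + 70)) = -475/35937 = -0.01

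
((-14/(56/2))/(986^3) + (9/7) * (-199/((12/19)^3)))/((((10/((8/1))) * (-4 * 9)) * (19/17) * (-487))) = -163551539738821/3944447509746240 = -0.04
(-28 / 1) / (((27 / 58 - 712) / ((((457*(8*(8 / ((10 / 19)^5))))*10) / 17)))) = 16763.99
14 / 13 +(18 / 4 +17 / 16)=1381 / 208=6.64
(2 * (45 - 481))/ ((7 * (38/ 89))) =-38804/ 133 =-291.76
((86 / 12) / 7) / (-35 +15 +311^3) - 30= -37901065817 / 1263368862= -30.00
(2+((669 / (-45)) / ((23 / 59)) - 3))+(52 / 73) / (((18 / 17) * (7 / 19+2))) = -26419288 / 679995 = -38.85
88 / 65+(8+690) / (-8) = -22333 / 260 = -85.90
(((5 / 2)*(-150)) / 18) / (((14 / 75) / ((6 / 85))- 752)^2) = -84375 / 2274211682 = -0.00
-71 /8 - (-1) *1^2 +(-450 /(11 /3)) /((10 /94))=-102213 /88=-1161.51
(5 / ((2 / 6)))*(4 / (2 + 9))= 60 / 11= 5.45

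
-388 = -388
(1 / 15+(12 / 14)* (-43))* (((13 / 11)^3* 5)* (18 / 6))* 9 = -76383099 / 9317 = -8198.25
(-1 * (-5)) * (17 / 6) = 85 / 6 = 14.17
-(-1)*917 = 917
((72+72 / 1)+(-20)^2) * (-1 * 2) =-1088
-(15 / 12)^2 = -25 / 16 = -1.56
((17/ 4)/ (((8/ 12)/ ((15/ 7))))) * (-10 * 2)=-3825/ 14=-273.21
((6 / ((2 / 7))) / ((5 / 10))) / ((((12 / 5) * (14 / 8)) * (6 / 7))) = 35 / 3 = 11.67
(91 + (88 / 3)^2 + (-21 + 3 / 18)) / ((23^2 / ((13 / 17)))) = 217763 / 161874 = 1.35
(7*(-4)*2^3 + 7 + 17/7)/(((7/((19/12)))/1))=-14269/294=-48.53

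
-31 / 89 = -0.35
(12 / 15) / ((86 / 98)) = 196 / 215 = 0.91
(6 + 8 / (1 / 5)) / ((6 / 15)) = 115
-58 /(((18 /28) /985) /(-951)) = 253542940 /3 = 84514313.33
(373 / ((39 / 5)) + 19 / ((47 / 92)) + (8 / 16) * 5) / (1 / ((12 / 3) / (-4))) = -320819 / 3666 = -87.51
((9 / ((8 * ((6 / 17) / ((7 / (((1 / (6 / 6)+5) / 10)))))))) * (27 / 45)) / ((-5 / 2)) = -357 / 40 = -8.92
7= 7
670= 670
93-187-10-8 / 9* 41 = -140.44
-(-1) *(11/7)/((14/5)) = 55/98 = 0.56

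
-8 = -8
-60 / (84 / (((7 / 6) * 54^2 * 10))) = -24300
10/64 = 5/32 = 0.16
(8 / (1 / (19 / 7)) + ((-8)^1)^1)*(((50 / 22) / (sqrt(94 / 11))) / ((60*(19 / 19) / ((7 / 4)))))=5*sqrt(1034) / 517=0.31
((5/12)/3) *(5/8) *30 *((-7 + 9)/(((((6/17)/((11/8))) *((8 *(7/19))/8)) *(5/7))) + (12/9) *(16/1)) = 152825/1152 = 132.66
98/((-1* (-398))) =0.25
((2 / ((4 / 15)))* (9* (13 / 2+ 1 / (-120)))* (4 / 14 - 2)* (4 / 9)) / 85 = -2337 / 595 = -3.93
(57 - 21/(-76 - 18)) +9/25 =135321/2350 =57.58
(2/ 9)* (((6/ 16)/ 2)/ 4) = 0.01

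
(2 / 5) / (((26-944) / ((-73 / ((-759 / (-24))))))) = 584 / 580635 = 0.00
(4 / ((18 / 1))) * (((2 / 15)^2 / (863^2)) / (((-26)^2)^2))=1 / 86148957006450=0.00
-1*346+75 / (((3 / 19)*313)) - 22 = -114709 / 313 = -366.48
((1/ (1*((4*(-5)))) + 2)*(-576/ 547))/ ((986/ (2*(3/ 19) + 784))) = -41844816/ 25618745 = -1.63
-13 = -13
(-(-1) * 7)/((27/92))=644/27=23.85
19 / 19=1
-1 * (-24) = 24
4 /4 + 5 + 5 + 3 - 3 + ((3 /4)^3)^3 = 2903267 /262144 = 11.08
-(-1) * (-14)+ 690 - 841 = -165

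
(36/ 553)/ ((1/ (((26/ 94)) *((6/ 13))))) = 216/ 25991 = 0.01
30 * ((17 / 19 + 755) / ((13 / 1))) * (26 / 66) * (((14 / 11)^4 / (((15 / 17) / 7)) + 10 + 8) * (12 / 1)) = 979439454304 / 3059969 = 320081.50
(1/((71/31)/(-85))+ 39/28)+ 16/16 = -69023/1988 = -34.72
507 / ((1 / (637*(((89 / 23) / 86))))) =28743351 / 1978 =14531.52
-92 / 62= -46 / 31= -1.48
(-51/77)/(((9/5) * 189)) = -85/43659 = -0.00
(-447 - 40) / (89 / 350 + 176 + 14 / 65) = -2.76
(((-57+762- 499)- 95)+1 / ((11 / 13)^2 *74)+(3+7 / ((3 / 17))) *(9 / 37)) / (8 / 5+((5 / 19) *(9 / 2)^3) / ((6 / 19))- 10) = 43479640 / 24189231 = 1.80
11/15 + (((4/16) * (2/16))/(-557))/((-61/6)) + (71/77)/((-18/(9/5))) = 402562961/627894960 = 0.64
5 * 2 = 10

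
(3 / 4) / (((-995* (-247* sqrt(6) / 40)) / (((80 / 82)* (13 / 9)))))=40* sqrt(6) / 1395189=0.00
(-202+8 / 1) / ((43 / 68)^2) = -897056 / 1849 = -485.16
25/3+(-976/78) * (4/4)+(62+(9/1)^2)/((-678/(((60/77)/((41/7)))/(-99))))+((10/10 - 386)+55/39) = -2312138657/5962671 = -387.77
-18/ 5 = -3.60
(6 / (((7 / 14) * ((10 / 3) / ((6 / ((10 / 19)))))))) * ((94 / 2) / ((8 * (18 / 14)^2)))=43757 / 300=145.86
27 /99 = 3 /11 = 0.27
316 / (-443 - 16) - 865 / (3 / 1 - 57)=4691 / 306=15.33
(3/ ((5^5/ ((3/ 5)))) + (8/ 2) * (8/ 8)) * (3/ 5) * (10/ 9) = 125018/ 46875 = 2.67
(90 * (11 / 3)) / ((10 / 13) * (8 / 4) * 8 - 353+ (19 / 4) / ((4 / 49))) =-22880 / 19587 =-1.17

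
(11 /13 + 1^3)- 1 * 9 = -7.15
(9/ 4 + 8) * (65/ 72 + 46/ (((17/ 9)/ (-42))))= -51284071/ 4896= -10474.69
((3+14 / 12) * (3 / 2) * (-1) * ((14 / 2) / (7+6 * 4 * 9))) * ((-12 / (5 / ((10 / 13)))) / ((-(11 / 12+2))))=-360 / 2899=-0.12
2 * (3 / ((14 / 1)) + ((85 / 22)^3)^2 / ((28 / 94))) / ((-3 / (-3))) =17726367374087 / 793659328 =22334.98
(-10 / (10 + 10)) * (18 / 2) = -9 / 2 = -4.50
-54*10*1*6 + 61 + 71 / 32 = -101657 / 32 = -3176.78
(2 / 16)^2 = 1 / 64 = 0.02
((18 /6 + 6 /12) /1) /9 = 7 /18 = 0.39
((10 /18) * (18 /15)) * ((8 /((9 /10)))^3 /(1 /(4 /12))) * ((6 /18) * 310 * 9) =317440000 /2187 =145148.61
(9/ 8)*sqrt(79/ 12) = 3*sqrt(237)/ 16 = 2.89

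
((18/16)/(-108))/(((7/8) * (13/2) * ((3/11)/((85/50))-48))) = 187/4884516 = 0.00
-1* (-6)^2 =-36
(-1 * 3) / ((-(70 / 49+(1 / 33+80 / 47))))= 32571 / 34319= 0.95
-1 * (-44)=44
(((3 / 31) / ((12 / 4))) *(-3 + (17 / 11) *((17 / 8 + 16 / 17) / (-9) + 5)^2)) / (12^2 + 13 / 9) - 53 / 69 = -3644623733 / 4787116224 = -0.76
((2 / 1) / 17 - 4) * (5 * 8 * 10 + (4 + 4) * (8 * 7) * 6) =-203808 / 17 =-11988.71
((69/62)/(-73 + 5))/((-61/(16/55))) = 138/1768085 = 0.00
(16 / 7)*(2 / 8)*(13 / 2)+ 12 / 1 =110 / 7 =15.71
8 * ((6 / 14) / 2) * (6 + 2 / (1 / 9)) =288 / 7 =41.14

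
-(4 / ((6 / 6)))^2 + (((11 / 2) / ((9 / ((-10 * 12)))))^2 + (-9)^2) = 48985 / 9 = 5442.78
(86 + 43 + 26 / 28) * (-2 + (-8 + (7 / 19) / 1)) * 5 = -1664385 / 266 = -6257.09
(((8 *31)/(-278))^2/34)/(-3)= -7688/985371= -0.01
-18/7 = -2.57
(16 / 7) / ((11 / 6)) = 96 / 77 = 1.25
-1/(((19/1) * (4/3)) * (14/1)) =-3/1064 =-0.00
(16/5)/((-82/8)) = -0.31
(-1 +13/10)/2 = 3/20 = 0.15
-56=-56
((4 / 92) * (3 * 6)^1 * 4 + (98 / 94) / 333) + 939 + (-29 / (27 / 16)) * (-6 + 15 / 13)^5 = 6265334879265326 / 133655455089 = 46876.76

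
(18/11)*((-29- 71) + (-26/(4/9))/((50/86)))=-90279/275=-328.29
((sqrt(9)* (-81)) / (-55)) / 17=243 / 935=0.26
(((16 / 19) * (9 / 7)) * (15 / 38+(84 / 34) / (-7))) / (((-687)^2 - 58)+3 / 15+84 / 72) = 58320 / 608186500789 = 0.00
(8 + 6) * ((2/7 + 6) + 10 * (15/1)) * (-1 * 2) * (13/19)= -56888/19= -2994.11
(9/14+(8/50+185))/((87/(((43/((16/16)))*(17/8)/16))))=15845887/1299200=12.20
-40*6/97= -240/97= -2.47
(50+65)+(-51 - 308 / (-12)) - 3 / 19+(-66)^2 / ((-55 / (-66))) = 1515262 / 285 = 5316.71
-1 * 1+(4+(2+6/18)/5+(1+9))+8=322/15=21.47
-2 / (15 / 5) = -2 / 3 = -0.67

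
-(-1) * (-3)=-3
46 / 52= 23 / 26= 0.88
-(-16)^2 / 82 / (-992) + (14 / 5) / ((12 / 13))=115781 / 38130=3.04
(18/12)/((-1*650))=-3/1300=-0.00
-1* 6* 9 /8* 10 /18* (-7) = 26.25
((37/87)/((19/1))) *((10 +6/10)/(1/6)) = 3922/2755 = 1.42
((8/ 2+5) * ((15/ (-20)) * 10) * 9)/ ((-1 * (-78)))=-405/ 52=-7.79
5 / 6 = 0.83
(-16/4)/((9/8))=-32/9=-3.56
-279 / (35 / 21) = -837 / 5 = -167.40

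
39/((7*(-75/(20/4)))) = -13/35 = -0.37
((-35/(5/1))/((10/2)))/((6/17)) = -119/30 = -3.97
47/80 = 0.59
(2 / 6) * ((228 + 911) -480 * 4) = -781 / 3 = -260.33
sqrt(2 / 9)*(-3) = -sqrt(2) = -1.41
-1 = -1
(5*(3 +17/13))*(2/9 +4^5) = 2581040/117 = 22060.17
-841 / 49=-17.16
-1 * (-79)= 79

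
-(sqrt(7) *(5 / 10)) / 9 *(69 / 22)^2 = -529 *sqrt(7) / 968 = -1.45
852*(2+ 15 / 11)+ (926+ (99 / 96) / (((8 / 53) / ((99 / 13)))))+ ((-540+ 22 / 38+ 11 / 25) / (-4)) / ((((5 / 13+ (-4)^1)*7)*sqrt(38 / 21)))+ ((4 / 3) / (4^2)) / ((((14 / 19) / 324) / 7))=150105493 / 36608-416026*sqrt(798) / 2969225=4096.39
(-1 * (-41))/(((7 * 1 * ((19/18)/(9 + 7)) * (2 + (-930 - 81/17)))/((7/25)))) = -200736/7532075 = -0.03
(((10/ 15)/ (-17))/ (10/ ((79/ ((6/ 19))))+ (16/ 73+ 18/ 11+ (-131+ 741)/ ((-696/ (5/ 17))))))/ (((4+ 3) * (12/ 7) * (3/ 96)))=-2237042368/ 35034061935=-0.06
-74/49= -1.51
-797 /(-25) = 31.88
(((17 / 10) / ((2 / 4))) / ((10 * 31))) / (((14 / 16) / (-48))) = -3264 / 5425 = -0.60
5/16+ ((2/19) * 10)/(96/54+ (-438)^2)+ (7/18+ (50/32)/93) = 13146955861/18305540424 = 0.72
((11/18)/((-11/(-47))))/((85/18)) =47/85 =0.55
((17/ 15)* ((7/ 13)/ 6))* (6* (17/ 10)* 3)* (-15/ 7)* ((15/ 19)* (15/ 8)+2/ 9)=-673081/ 59280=-11.35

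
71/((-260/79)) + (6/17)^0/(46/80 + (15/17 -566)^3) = -198933902440671289/9221396794667460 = -21.57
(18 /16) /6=3 /16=0.19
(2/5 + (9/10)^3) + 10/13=24677/13000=1.90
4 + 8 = 12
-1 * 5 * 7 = -35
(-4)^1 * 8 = -32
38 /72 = 0.53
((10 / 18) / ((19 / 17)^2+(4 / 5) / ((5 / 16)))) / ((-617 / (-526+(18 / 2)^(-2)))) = 1539105625 / 12378753153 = 0.12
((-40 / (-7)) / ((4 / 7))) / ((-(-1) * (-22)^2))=5 / 242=0.02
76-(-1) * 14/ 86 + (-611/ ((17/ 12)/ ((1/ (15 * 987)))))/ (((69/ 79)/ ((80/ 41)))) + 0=76.10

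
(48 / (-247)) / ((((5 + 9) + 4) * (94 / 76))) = -16 / 1833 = -0.01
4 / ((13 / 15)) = 60 / 13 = 4.62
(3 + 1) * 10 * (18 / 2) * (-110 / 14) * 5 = -99000 / 7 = -14142.86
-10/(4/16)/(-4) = 10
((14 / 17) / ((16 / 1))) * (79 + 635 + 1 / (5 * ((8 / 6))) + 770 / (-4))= 73031 / 2720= 26.85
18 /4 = 9 /2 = 4.50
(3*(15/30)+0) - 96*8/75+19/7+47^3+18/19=690389179/6650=103817.92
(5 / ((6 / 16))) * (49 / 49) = 40 / 3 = 13.33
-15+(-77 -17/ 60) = -5537/ 60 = -92.28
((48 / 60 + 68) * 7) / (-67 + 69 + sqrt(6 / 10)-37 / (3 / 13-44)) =1109138044 / 6067261-389808244 * sqrt(15) / 30336305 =133.04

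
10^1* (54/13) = 540/13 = 41.54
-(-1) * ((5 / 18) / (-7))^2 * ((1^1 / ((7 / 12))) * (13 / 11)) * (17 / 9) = 5525 / 916839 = 0.01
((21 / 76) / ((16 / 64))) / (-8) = -21 / 152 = -0.14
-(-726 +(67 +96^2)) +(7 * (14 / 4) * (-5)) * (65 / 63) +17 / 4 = -312449 / 36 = -8679.14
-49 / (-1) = 49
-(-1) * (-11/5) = -2.20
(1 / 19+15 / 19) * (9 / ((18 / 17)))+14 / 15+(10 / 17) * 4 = 50602 / 4845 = 10.44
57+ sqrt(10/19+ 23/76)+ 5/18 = 3 *sqrt(133)/38+ 1031/18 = 58.19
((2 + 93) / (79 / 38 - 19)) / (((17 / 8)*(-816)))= 1805 / 557481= 0.00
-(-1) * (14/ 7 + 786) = 788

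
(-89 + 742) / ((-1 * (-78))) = 653 / 78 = 8.37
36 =36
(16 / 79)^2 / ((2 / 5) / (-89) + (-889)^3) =-113920 / 1951279475590887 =-0.00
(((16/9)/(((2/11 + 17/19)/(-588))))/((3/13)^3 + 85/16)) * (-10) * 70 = 645105004544/5053779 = 127648.04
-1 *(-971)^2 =-942841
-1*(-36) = 36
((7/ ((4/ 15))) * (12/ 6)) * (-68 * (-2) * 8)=57120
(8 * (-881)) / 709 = -7048 / 709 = -9.94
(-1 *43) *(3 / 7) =-129 / 7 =-18.43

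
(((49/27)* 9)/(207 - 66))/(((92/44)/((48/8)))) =1078/3243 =0.33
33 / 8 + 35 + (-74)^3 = -3241479 / 8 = -405184.88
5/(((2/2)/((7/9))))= 3.89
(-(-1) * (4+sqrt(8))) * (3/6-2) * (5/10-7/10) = 3 * sqrt(2)/5+6/5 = 2.05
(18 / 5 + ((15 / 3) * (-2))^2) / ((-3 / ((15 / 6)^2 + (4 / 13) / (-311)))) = -26174281 / 121290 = -215.80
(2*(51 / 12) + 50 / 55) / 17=207 / 374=0.55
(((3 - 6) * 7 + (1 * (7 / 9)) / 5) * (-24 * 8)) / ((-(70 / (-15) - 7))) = 8576 / 25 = 343.04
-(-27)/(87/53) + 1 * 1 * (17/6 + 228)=43027/174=247.28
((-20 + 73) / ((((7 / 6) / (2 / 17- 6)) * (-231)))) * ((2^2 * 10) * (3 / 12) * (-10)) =-1060000 / 9163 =-115.68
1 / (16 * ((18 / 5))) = 5 / 288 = 0.02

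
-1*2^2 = -4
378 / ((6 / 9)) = 567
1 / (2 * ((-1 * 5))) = -1 / 10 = -0.10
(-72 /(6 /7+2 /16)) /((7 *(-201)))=192 /3685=0.05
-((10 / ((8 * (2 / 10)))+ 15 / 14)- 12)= 131 / 28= 4.68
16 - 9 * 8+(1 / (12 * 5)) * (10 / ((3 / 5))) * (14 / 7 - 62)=-218 / 3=-72.67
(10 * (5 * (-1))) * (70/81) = -3500/81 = -43.21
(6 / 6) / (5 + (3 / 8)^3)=512 / 2587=0.20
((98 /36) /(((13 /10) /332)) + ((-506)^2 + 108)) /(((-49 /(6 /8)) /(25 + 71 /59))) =-1659199666 /16107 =-103011.09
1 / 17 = 0.06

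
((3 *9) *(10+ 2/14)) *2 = 3834/7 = 547.71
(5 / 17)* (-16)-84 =-1508 / 17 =-88.71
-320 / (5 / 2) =-128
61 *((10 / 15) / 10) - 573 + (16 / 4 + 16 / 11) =-92974 / 165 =-563.48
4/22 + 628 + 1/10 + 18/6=69441/110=631.28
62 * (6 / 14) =26.57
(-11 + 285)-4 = 270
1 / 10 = 0.10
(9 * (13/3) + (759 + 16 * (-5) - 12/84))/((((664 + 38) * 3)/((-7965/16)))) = -494125/2912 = -169.69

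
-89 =-89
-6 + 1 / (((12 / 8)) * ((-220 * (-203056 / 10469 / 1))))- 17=-1541184571 / 67008480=-23.00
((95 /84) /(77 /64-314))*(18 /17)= -0.00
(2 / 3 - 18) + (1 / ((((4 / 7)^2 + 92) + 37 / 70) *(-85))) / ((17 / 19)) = -683764558 / 39447633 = -17.33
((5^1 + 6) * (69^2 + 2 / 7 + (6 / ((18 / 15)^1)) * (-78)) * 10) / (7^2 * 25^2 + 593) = 15.40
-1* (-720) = 720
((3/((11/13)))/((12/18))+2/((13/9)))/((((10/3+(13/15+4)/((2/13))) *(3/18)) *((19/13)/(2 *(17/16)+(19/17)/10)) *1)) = 26241813/14908388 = 1.76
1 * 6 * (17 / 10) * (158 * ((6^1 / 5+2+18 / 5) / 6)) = 45662 / 25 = 1826.48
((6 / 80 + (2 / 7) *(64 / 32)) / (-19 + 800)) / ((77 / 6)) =543 / 8419180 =0.00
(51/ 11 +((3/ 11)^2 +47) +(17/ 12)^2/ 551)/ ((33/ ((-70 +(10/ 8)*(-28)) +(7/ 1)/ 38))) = -1977521171591/ 12039182496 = -164.26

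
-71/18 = -3.94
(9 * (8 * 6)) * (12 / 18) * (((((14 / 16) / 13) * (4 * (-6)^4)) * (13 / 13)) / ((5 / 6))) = 7838208 / 65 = 120587.82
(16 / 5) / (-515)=-16 / 2575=-0.01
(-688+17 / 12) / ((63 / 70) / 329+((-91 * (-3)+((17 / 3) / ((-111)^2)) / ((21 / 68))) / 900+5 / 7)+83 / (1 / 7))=-4508687414385 / 3822038386027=-1.18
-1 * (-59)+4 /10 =59.40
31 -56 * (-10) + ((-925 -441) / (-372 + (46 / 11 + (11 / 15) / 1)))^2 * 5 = 2422148083251 / 3668603761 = 660.24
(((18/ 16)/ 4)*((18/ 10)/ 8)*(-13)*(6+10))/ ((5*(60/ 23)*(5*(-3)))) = 2691/ 40000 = 0.07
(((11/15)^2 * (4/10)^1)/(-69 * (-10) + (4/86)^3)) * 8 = 6996616/2805332625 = 0.00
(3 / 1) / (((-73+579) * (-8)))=-3 / 4048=-0.00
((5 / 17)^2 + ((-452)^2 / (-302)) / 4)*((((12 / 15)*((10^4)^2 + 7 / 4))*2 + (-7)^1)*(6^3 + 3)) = -1292399032474524507 / 218195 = -5923137709271.64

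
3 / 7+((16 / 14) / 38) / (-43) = 2447 / 5719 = 0.43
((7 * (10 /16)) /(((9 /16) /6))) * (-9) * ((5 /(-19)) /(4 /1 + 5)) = 700 /57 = 12.28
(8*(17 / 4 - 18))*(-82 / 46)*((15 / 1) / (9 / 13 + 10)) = 879450 / 3197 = 275.09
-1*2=-2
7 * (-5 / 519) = -35 / 519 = -0.07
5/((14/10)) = 3.57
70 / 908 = 35 / 454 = 0.08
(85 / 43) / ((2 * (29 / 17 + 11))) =1445 / 18576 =0.08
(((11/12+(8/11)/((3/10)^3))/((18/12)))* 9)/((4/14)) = 231623/396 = 584.91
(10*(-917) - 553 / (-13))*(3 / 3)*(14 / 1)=-1661198 / 13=-127784.46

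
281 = 281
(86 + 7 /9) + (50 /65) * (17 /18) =87.50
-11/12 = -0.92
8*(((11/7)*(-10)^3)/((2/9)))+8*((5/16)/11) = -8711965/154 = -56571.20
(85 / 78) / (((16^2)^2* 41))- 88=-18443403179 / 209584128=-88.00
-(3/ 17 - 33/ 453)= -266/ 2567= -0.10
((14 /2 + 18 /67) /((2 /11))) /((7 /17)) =97.09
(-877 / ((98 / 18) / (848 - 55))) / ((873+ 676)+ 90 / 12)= -12518298 / 152537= -82.07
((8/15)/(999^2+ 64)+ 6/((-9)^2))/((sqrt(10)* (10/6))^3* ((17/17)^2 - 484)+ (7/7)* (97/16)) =-20568271897600* sqrt(10)/62090022419607431769 - 46470241632/517416853496728598075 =-0.00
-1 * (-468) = 468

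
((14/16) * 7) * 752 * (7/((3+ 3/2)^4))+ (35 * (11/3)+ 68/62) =42316951/203391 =208.06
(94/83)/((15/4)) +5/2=6977/2490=2.80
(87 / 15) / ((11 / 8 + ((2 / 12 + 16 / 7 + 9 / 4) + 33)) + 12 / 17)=82824 / 568105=0.15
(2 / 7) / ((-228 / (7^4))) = -343 / 114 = -3.01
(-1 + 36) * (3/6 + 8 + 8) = 1155/2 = 577.50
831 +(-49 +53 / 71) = 55575 / 71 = 782.75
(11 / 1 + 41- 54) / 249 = -2 / 249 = -0.01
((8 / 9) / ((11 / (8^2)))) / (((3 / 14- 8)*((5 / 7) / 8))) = -401408 / 53955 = -7.44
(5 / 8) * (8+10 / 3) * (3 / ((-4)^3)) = -0.33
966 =966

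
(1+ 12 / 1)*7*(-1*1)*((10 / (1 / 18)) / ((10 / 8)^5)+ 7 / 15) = -5409.87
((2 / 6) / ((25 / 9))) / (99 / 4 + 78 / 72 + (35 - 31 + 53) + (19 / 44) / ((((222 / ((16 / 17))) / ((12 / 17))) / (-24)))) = 2117214 / 1460918575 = 0.00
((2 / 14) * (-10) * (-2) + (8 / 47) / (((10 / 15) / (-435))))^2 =1267360000 / 108241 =11708.69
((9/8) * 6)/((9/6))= 9/2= 4.50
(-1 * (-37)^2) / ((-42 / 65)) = 88985 / 42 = 2118.69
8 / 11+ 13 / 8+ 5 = 647 / 88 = 7.35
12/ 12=1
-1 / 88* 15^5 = -759375 / 88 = -8629.26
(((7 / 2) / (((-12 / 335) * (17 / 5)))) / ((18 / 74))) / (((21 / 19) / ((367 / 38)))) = -22744825 / 22032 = -1032.35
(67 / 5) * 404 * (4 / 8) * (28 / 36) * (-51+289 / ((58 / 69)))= 89385303 / 145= 616450.37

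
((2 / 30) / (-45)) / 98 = -1 / 66150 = -0.00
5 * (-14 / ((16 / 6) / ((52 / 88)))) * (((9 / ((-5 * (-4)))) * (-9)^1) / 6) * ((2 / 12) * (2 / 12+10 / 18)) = 3549 / 2816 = 1.26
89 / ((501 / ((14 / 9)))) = 0.28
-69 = -69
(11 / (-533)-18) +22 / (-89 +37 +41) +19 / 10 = -96583 / 5330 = -18.12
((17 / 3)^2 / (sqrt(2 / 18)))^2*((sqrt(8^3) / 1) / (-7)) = -1336336*sqrt(2) / 63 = -29997.85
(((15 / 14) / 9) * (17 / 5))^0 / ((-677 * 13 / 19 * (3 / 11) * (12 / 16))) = -0.01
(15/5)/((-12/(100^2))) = -2500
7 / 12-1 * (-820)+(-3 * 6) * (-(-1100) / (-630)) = 71569 / 84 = 852.01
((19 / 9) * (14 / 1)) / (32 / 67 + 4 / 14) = 62377 / 1611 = 38.72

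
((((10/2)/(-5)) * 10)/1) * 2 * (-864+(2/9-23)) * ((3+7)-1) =159620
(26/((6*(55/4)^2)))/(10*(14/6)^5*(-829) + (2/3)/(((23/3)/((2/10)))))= -96876/2423471635805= -0.00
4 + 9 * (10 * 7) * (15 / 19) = 9526 / 19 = 501.37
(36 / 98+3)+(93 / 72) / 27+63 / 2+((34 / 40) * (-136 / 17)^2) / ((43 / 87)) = 989734133 / 6826680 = 144.98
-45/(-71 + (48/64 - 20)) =180/361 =0.50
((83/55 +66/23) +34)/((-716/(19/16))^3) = -0.00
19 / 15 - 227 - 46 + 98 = -2606 / 15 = -173.73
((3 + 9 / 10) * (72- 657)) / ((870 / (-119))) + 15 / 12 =45431 / 145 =313.32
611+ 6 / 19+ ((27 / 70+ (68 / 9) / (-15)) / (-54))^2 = 120984670358851 / 197908628400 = 611.32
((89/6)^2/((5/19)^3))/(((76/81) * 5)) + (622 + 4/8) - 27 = 31690329/10000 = 3169.03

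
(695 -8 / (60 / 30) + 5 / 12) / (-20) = -8297 / 240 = -34.57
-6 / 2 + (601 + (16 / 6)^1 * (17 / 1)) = 1930 / 3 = 643.33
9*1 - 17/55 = 478/55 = 8.69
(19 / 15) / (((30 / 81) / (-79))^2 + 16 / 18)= 28814697 / 20221340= 1.42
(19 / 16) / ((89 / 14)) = 133 / 712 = 0.19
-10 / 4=-5 / 2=-2.50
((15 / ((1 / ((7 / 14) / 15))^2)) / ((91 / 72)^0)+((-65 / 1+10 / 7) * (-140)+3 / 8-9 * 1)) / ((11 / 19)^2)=35015917 / 1320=26527.21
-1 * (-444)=444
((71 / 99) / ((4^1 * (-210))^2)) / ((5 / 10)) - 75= -2619539929 / 34927200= -75.00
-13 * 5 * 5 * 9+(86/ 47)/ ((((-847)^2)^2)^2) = -36415896915530284112999513389/ 12449879287360780893333167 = -2925.00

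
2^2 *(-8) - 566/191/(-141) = -861226/26931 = -31.98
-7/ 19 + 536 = 10177/ 19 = 535.63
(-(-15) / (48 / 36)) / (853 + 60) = 45 / 3652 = 0.01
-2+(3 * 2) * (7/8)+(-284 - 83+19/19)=-1451/4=-362.75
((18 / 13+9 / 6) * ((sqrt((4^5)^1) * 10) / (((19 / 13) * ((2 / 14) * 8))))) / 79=10500 / 1501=7.00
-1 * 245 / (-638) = 245 / 638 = 0.38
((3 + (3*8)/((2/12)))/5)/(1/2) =294/5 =58.80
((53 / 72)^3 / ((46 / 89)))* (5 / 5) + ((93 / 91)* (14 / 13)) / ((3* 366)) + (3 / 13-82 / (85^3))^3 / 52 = 5355345430128046077595836609013 / 6928335287897542853958000000000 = 0.77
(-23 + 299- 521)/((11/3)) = -66.82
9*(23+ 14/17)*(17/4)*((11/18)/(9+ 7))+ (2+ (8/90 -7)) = 172187/5760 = 29.89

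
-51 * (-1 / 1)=51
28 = 28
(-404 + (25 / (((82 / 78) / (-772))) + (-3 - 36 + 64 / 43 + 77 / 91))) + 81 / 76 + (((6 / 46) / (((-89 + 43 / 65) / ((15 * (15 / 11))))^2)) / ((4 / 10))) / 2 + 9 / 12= -37090363071713172605 / 1973166896045488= -18797.38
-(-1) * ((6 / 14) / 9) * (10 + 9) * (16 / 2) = 152 / 21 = 7.24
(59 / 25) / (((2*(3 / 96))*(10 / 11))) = 5192 / 125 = 41.54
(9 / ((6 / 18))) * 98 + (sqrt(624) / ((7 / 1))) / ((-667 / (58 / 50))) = 2646- 4 * sqrt(39) / 4025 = 2645.99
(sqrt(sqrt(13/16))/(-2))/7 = -13^(1/4)/28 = -0.07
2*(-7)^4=4802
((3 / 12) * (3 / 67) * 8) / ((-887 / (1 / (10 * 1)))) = -3 / 297145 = -0.00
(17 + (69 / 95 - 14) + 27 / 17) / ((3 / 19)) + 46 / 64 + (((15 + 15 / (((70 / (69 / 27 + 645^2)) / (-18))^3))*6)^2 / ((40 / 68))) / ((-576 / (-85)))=15229544894510027330037748738470292783785111 / 5000082500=3045858722233088620045319000000000.00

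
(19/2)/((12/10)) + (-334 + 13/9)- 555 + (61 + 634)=-6647/36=-184.64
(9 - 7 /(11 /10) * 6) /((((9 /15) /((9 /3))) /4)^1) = -6420 /11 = -583.64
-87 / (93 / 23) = -667 / 31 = -21.52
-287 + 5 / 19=-5448 / 19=-286.74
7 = 7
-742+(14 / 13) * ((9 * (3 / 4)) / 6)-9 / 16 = -154201 / 208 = -741.35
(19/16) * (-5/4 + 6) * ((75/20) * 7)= 37905/256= 148.07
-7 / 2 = -3.50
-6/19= -0.32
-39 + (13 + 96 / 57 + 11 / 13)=-5797 / 247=-23.47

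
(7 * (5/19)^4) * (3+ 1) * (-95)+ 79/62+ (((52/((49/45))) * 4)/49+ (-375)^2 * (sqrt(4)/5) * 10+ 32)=562524.42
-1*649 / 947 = -649 / 947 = -0.69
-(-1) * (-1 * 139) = -139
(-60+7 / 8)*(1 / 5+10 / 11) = -2623 / 40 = -65.58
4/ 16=0.25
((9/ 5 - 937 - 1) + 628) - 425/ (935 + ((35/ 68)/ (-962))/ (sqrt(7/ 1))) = -230937183014236637/ 748206000576285 - 5560360* sqrt(7)/ 149641200115257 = -308.65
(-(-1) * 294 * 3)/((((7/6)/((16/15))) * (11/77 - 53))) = -14112/925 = -15.26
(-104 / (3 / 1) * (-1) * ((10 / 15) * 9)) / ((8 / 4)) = 104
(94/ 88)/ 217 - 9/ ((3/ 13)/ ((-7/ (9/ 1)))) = 869009/ 28644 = 30.34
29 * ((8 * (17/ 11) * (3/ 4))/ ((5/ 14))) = 752.95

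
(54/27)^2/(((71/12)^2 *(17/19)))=10944/85697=0.13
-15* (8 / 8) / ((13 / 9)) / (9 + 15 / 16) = -720 / 689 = -1.04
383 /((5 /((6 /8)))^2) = 3447 /400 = 8.62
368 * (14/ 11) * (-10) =-51520/ 11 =-4683.64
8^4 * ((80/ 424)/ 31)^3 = 4096000/ 4435194707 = 0.00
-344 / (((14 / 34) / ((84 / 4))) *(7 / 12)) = -210528 / 7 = -30075.43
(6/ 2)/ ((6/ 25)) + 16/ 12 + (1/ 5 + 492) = 15181/ 30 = 506.03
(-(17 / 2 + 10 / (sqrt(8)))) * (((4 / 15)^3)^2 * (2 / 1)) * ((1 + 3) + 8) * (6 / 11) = -557056 / 13921875- 32768 * sqrt(2) / 2784375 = -0.06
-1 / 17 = -0.06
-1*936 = -936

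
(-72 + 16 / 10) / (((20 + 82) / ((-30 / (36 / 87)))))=2552 / 51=50.04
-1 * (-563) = 563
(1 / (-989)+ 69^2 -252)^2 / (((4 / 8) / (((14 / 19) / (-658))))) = -39772496720000 / 873462053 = -45534.32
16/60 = 4/15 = 0.27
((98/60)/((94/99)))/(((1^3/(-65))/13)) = -273273/188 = -1453.58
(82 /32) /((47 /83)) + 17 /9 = 43411 /6768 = 6.41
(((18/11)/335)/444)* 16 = 24/136345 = 0.00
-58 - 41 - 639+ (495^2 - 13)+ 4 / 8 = 488549 / 2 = 244274.50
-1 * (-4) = 4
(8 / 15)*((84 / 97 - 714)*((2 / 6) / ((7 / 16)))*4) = -562176 / 485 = -1159.13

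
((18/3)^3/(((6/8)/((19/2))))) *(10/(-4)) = -6840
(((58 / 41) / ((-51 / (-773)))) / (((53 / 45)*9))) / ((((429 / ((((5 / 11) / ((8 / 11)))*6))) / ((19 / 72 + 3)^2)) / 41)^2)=350382825629453125 / 11883328240582656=29.49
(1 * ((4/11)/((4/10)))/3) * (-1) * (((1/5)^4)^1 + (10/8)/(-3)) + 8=18283/2250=8.13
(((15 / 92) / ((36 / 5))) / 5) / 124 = 5 / 136896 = 0.00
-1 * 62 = -62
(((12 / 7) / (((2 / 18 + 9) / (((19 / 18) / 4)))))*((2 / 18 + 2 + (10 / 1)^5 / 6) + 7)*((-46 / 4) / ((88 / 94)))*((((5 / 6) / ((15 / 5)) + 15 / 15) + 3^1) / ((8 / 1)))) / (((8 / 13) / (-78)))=260474139731 / 377856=689347.63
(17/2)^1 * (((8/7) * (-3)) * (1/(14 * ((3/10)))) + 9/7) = 391/98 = 3.99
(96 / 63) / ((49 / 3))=32 / 343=0.09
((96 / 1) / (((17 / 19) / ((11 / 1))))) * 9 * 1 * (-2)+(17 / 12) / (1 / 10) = -2165467 / 102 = -21230.07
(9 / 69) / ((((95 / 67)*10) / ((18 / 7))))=0.02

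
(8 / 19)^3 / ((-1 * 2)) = -256 / 6859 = -0.04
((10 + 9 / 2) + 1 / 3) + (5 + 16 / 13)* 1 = 1643 / 78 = 21.06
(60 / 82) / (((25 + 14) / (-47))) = -0.88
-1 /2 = -0.50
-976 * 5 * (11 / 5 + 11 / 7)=-128832 / 7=-18404.57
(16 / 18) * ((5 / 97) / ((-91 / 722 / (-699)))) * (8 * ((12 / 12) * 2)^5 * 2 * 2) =6890536960 / 26481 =260206.83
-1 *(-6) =6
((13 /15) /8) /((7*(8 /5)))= 13 /1344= 0.01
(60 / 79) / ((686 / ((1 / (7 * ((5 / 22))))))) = 132 / 189679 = 0.00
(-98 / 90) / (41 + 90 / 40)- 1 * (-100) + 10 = 856154 / 7785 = 109.97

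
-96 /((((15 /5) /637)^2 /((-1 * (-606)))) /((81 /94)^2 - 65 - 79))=375748700925.94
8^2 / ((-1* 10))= -32 / 5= -6.40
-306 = -306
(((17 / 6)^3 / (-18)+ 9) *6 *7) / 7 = 30079 / 648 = 46.42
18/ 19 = 0.95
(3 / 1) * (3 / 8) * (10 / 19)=45 / 76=0.59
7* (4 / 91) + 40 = 524 / 13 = 40.31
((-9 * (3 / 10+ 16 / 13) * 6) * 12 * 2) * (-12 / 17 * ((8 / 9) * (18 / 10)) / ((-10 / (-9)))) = 55707264 / 27625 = 2016.55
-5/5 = -1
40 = 40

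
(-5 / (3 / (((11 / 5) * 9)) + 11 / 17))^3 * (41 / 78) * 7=-301620738375 / 333971456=-903.13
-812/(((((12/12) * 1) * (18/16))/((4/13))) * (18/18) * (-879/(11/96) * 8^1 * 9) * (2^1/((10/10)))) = 2233/11107044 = 0.00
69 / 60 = 23 / 20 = 1.15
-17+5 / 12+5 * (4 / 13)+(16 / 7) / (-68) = -279917 / 18564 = -15.08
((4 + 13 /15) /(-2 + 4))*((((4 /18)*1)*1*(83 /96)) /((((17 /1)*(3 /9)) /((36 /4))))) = 6059 /8160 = 0.74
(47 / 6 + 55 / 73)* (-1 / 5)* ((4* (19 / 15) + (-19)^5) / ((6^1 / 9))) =139688839249 / 21900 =6378485.81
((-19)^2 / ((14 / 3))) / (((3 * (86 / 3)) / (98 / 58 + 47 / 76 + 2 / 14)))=2.20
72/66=12/11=1.09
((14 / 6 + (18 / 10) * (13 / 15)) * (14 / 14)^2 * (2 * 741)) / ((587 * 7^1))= 144248 / 102725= 1.40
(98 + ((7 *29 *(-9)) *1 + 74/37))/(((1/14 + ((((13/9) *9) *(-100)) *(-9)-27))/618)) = -14942004/163423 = -91.43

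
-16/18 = -8/9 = -0.89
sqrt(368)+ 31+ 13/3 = 4 * sqrt(23)+ 106/3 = 54.52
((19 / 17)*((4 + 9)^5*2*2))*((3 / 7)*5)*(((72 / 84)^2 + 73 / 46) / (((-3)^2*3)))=369165491110 / 1207017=305849.45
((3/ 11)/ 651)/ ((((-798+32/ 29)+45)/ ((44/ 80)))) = -29/ 94633700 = -0.00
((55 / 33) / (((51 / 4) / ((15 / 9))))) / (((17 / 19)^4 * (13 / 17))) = 13032100 / 29315871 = 0.44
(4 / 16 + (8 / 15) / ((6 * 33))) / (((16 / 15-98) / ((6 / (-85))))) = 1501 / 8156940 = 0.00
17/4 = 4.25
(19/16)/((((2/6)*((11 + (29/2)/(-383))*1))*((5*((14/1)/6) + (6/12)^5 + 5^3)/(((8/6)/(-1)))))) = -116432/36731277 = -0.00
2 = 2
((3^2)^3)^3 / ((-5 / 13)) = -5036466357 / 5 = -1007293271.40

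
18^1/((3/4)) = 24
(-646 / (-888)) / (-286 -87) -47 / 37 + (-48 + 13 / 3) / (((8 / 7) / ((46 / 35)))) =-10658972 / 207015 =-51.49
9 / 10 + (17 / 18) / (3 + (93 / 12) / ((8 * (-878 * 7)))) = 758893 / 624690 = 1.21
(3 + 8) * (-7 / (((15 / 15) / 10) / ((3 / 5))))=-462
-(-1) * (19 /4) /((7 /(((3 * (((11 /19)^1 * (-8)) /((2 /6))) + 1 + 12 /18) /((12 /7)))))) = -2281 /144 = -15.84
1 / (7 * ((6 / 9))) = 3 / 14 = 0.21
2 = 2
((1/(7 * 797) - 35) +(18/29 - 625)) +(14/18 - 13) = -977931491/1456119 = -671.60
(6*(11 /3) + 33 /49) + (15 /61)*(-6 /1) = 63361 /2989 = 21.20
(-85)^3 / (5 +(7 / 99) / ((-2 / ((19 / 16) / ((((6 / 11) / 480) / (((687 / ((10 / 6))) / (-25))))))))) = -30706250 / 30707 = -999.98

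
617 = 617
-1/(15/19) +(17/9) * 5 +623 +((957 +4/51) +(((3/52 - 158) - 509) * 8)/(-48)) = 135205319/79560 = 1699.41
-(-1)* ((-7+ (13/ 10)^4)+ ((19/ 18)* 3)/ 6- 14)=-17.62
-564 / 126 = -94 / 21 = -4.48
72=72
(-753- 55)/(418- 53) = -808/365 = -2.21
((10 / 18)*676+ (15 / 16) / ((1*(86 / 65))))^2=21712384719025 / 153363456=141574.70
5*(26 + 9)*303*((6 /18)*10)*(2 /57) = 353500 /57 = 6201.75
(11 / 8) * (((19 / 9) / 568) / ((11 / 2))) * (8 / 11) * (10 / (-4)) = -95 / 56232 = -0.00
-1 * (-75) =75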